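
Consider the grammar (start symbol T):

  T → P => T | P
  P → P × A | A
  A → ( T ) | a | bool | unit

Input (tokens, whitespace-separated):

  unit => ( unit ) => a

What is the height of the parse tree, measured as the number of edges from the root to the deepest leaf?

[T [P [A unit]] => [T [P [A ( [T [P [A unit]]] )]] => [T [P [A a]]]]]

7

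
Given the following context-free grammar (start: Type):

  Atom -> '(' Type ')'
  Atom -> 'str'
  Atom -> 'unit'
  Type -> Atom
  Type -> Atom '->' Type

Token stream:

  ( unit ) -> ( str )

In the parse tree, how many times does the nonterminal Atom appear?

[Type [Atom ( [Type [Atom unit]] )] -> [Type [Atom ( [Type [Atom str]] )]]]

4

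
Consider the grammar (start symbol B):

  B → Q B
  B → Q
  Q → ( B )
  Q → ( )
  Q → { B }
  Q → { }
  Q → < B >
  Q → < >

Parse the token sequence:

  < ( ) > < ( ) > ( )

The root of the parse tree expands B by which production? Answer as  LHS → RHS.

[B [Q < [B [Q ( )]] >] [B [Q < [B [Q ( )]] >] [B [Q ( )]]]]

B → Q B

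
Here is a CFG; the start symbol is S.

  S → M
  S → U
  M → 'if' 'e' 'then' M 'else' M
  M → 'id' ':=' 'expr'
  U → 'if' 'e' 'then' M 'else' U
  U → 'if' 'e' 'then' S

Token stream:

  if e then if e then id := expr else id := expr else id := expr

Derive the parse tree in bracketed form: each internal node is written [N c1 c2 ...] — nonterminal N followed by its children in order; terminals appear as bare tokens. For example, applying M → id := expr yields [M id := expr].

S
M
if e then M else M
if e then if e then M else M else M
if e then if e then id := expr else M else M
if e then if e then id := expr else id := expr else M
if e then if e then id := expr else id := expr else id := expr

[S [M if e then [M if e then [M id := expr] else [M id := expr]] else [M id := expr]]]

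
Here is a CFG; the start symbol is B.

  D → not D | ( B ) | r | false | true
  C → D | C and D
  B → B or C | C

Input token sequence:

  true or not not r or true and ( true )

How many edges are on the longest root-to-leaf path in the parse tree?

[B [B [B [C [D true]]] or [C [D not [D not [D r]]]]] or [C [C [D true]] and [D ( [B [C [D true]]] )]]]

6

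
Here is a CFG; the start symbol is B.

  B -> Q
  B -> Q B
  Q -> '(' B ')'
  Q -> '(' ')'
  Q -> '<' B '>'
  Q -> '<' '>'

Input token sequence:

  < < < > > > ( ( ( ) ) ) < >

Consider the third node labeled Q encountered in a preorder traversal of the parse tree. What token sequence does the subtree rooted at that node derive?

< >

[B [Q < [B [Q < [B [Q < >]] >]] >] [B [Q ( [B [Q ( [B [Q ( )]] )]] )] [B [Q < >]]]]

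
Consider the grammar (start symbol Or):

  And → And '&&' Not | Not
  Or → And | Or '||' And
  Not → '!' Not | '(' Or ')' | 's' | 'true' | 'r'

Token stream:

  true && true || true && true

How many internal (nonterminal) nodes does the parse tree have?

10

[Or [Or [And [And [Not true]] && [Not true]]] || [And [And [Not true]] && [Not true]]]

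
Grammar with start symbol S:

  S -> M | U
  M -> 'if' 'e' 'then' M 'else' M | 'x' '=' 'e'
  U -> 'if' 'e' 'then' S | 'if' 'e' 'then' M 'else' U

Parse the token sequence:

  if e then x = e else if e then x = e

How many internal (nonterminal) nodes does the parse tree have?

[S [U if e then [M x = e] else [U if e then [S [M x = e]]]]]

6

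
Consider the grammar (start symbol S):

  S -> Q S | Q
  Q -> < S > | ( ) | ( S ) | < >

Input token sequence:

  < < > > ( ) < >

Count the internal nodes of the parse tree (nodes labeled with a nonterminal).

[S [Q < [S [Q < >]] >] [S [Q ( )] [S [Q < >]]]]

8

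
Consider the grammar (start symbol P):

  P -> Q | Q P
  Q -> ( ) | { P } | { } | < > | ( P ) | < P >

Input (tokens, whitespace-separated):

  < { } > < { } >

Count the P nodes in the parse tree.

[P [Q < [P [Q { }]] >] [P [Q < [P [Q { }]] >]]]

4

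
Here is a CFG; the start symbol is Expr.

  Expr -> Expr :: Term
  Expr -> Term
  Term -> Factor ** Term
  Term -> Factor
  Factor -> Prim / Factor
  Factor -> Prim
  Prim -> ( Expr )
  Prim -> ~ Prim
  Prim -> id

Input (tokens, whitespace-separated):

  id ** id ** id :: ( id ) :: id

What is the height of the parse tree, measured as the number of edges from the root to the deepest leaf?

9

[Expr [Expr [Expr [Term [Factor [Prim id]] ** [Term [Factor [Prim id]] ** [Term [Factor [Prim id]]]]]] :: [Term [Factor [Prim ( [Expr [Term [Factor [Prim id]]]] )]]]] :: [Term [Factor [Prim id]]]]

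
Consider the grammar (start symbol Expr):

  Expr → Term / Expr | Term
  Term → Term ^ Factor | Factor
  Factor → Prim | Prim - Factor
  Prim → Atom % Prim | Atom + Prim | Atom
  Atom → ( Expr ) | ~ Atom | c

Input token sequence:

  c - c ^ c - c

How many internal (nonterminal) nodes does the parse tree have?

15

[Expr [Term [Term [Factor [Prim [Atom c]] - [Factor [Prim [Atom c]]]]] ^ [Factor [Prim [Atom c]] - [Factor [Prim [Atom c]]]]]]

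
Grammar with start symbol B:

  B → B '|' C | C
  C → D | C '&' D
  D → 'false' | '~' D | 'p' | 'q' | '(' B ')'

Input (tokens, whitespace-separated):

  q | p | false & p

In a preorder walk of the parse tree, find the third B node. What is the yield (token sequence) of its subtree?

[B [B [B [C [D q]]] | [C [D p]]] | [C [C [D false]] & [D p]]]

q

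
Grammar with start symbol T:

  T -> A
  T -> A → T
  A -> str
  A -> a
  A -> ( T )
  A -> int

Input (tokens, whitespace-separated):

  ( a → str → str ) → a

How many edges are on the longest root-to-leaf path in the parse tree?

[T [A ( [T [A a] → [T [A str] → [T [A str]]]] )] → [T [A a]]]

6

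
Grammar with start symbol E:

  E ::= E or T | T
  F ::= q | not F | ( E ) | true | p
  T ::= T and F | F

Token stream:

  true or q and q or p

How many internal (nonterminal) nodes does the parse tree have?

11

[E [E [E [T [F true]]] or [T [T [F q]] and [F q]]] or [T [F p]]]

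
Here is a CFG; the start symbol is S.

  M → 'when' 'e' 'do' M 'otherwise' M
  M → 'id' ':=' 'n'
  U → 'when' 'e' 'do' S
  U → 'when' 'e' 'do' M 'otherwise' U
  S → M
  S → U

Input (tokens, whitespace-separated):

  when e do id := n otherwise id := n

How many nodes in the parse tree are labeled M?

[S [M when e do [M id := n] otherwise [M id := n]]]

3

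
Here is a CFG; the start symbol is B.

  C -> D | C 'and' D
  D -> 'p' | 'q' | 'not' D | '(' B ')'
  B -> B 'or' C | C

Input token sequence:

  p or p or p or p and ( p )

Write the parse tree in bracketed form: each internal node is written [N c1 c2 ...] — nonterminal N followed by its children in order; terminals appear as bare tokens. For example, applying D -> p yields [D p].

B
B or C
B or C or C
B or C or C or C
C or C or C or C
D or C or C or C
p or C or C or C
p or D or C or C
p or p or C or C
p or p or D or C
p or p or p or C
p or p or p or C and D
p or p or p or D and D
p or p or p or p and D
p or p or p or p and ( B )
p or p or p or p and ( C )
p or p or p or p and ( D )
p or p or p or p and ( p )

[B [B [B [B [C [D p]]] or [C [D p]]] or [C [D p]]] or [C [C [D p]] and [D ( [B [C [D p]]] )]]]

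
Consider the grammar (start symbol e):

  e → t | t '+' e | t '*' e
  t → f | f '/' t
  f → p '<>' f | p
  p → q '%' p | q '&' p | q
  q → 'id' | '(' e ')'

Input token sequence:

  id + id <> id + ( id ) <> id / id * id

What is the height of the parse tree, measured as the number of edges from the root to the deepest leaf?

[e [t [f [p [q id]]]] + [e [t [f [p [q id]] <> [f [p [q id]]]]] + [e [t [f [p [q ( [e [t [f [p [q id]]]]] )]] <> [f [p [q id]]]] / [t [f [p [q id]]]]] * [e [t [f [p [q id]]]]]]]]

12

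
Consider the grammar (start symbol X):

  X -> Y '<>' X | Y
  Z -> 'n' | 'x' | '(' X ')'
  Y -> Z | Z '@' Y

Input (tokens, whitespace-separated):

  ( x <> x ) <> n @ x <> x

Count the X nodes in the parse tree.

[X [Y [Z ( [X [Y [Z x]] <> [X [Y [Z x]]]] )]] <> [X [Y [Z n] @ [Y [Z x]]] <> [X [Y [Z x]]]]]

5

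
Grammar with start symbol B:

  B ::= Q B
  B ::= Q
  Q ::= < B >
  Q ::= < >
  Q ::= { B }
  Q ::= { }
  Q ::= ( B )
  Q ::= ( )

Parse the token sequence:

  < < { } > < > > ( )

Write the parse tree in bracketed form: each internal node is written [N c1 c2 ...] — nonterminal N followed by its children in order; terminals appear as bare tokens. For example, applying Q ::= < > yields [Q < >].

B
Q B
< B > B
< Q B > B
< < B > B > B
< < Q > B > B
< < { } > B > B
< < { } > Q > B
< < { } > < > > B
< < { } > < > > Q
< < { } > < > > ( )

[B [Q < [B [Q < [B [Q { }]] >] [B [Q < >]]] >] [B [Q ( )]]]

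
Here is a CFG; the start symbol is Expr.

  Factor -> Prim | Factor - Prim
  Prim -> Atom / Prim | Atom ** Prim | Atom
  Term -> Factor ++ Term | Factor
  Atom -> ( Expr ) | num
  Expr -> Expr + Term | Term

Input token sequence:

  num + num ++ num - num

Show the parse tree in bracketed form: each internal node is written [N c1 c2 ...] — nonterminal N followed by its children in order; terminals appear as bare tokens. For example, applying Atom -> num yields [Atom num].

[Expr [Expr [Term [Factor [Prim [Atom num]]]]] + [Term [Factor [Prim [Atom num]]] ++ [Term [Factor [Factor [Prim [Atom num]]] - [Prim [Atom num]]]]]]

Expr
Expr + Term
Term + Term
Factor + Term
Prim + Term
Atom + Term
num + Term
num + Factor ++ Term
num + Prim ++ Term
num + Atom ++ Term
num + num ++ Term
num + num ++ Factor
num + num ++ Factor - Prim
num + num ++ Prim - Prim
num + num ++ Atom - Prim
num + num ++ num - Prim
num + num ++ num - Atom
num + num ++ num - num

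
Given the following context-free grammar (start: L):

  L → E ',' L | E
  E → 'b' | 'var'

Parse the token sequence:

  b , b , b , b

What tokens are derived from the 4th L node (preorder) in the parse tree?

[L [E b] , [L [E b] , [L [E b] , [L [E b]]]]]

b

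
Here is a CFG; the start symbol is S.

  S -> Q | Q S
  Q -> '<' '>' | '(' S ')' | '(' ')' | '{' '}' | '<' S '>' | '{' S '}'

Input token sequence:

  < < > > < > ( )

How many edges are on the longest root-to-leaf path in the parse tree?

[S [Q < [S [Q < >]] >] [S [Q < >] [S [Q ( )]]]]

4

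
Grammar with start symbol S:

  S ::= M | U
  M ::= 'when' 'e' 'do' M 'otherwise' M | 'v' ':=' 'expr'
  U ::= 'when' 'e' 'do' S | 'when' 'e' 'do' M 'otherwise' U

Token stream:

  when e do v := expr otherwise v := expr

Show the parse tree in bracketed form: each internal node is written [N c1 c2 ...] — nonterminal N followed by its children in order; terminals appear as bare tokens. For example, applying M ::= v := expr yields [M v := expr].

S
M
when e do M otherwise M
when e do v := expr otherwise M
when e do v := expr otherwise v := expr

[S [M when e do [M v := expr] otherwise [M v := expr]]]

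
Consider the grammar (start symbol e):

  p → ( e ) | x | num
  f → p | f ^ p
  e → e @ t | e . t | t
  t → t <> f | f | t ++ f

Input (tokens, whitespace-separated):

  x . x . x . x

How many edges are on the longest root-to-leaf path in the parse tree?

[e [e [e [e [t [f [p x]]]] . [t [f [p x]]]] . [t [f [p x]]]] . [t [f [p x]]]]

7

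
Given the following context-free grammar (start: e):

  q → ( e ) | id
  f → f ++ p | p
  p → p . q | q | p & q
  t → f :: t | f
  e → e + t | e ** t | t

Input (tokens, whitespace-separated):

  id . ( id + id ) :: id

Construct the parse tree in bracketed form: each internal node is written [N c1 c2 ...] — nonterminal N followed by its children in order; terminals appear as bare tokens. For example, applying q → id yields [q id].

[e [t [f [p [p [q id]] . [q ( [e [e [t [f [p [q id]]]]] + [t [f [p [q id]]]]] )]]] :: [t [f [p [q id]]]]]]

e
t
f :: t
p :: t
p . q :: t
q . q :: t
id . q :: t
id . ( e ) :: t
id . ( e + t ) :: t
id . ( t + t ) :: t
id . ( f + t ) :: t
id . ( p + t ) :: t
id . ( q + t ) :: t
id . ( id + t ) :: t
id . ( id + f ) :: t
id . ( id + p ) :: t
id . ( id + q ) :: t
id . ( id + id ) :: t
id . ( id + id ) :: f
id . ( id + id ) :: p
id . ( id + id ) :: q
id . ( id + id ) :: id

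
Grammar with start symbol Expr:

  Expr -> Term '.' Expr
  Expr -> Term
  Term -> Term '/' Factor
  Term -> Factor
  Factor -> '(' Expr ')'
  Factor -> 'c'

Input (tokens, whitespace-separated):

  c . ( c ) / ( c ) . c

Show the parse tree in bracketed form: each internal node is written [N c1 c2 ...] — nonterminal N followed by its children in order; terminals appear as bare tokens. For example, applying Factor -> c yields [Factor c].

[Expr [Term [Factor c]] . [Expr [Term [Term [Factor ( [Expr [Term [Factor c]]] )]] / [Factor ( [Expr [Term [Factor c]]] )]] . [Expr [Term [Factor c]]]]]

Expr
Term . Expr
Factor . Expr
c . Expr
c . Term . Expr
c . Term / Factor . Expr
c . Factor / Factor . Expr
c . ( Expr ) / Factor . Expr
c . ( Term ) / Factor . Expr
c . ( Factor ) / Factor . Expr
c . ( c ) / Factor . Expr
c . ( c ) / ( Expr ) . Expr
c . ( c ) / ( Term ) . Expr
c . ( c ) / ( Factor ) . Expr
c . ( c ) / ( c ) . Expr
c . ( c ) / ( c ) . Term
c . ( c ) / ( c ) . Factor
c . ( c ) / ( c ) . c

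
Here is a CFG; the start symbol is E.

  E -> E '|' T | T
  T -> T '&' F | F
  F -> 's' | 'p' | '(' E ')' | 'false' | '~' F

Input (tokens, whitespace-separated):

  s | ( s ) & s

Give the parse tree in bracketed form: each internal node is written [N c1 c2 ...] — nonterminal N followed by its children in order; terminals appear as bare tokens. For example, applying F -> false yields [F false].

E
E | T
T | T
F | T
s | T
s | T & F
s | F & F
s | ( E ) & F
s | ( T ) & F
s | ( F ) & F
s | ( s ) & F
s | ( s ) & s

[E [E [T [F s]]] | [T [T [F ( [E [T [F s]]] )]] & [F s]]]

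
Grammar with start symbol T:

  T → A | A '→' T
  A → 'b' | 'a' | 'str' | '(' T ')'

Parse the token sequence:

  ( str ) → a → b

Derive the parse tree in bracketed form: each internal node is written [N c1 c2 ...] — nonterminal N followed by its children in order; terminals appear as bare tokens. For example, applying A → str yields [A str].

T
A → T
( T ) → T
( A ) → T
( str ) → T
( str ) → A → T
( str ) → a → T
( str ) → a → A
( str ) → a → b

[T [A ( [T [A str]] )] → [T [A a] → [T [A b]]]]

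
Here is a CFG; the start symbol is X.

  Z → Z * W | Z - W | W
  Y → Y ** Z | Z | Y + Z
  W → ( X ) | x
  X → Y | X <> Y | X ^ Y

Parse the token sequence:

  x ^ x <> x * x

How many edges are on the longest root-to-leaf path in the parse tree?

6

[X [X [X [Y [Z [W x]]]] ^ [Y [Z [W x]]]] <> [Y [Z [Z [W x]] * [W x]]]]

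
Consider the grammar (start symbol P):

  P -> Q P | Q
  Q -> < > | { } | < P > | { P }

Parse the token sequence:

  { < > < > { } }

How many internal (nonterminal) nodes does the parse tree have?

8

[P [Q { [P [Q < >] [P [Q < >] [P [Q { }]]]] }]]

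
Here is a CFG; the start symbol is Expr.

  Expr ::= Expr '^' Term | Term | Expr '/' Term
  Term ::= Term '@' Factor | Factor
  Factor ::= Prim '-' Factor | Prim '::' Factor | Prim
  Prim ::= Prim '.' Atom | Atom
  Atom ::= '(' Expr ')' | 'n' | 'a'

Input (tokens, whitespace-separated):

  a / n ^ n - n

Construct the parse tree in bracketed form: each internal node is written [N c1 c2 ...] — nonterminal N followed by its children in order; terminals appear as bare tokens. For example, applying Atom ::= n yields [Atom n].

[Expr [Expr [Expr [Term [Factor [Prim [Atom a]]]]] / [Term [Factor [Prim [Atom n]]]]] ^ [Term [Factor [Prim [Atom n]] - [Factor [Prim [Atom n]]]]]]

Expr
Expr ^ Term
Expr / Term ^ Term
Term / Term ^ Term
Factor / Term ^ Term
Prim / Term ^ Term
Atom / Term ^ Term
a / Term ^ Term
a / Factor ^ Term
a / Prim ^ Term
a / Atom ^ Term
a / n ^ Term
a / n ^ Factor
a / n ^ Prim - Factor
a / n ^ Atom - Factor
a / n ^ n - Factor
a / n ^ n - Prim
a / n ^ n - Atom
a / n ^ n - n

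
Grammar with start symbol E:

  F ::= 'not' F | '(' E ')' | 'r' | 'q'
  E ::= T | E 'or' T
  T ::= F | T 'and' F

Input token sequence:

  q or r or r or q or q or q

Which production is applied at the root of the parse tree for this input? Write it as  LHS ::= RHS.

[E [E [E [E [E [E [T [F q]]] or [T [F r]]] or [T [F r]]] or [T [F q]]] or [T [F q]]] or [T [F q]]]

E ::= E 'or' T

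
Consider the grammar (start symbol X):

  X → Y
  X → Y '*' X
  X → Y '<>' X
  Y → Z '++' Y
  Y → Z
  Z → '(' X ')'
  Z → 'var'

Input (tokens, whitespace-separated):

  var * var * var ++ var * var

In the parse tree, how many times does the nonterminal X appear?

4

[X [Y [Z var]] * [X [Y [Z var]] * [X [Y [Z var] ++ [Y [Z var]]] * [X [Y [Z var]]]]]]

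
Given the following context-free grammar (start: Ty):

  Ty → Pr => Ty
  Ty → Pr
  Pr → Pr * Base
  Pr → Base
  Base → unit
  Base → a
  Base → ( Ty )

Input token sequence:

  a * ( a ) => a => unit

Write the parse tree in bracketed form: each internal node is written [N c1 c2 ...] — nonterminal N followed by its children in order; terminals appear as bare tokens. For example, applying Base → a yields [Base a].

[Ty [Pr [Pr [Base a]] * [Base ( [Ty [Pr [Base a]]] )]] => [Ty [Pr [Base a]] => [Ty [Pr [Base unit]]]]]

Ty
Pr => Ty
Pr * Base => Ty
Base * Base => Ty
a * Base => Ty
a * ( Ty ) => Ty
a * ( Pr ) => Ty
a * ( Base ) => Ty
a * ( a ) => Ty
a * ( a ) => Pr => Ty
a * ( a ) => Base => Ty
a * ( a ) => a => Ty
a * ( a ) => a => Pr
a * ( a ) => a => Base
a * ( a ) => a => unit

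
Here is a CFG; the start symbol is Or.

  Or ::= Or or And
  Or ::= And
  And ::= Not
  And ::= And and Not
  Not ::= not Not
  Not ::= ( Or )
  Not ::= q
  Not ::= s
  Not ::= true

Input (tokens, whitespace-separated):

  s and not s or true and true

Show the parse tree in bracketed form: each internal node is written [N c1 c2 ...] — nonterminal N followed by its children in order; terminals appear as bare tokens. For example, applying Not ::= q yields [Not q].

Or
Or or And
And or And
And and Not or And
Not and Not or And
s and Not or And
s and not Not or And
s and not s or And
s and not s or And and Not
s and not s or Not and Not
s and not s or true and Not
s and not s or true and true

[Or [Or [And [And [Not s]] and [Not not [Not s]]]] or [And [And [Not true]] and [Not true]]]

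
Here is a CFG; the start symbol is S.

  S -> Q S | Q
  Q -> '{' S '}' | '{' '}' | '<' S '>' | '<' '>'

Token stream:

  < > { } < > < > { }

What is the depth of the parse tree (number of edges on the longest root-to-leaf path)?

[S [Q < >] [S [Q { }] [S [Q < >] [S [Q < >] [S [Q { }]]]]]]

6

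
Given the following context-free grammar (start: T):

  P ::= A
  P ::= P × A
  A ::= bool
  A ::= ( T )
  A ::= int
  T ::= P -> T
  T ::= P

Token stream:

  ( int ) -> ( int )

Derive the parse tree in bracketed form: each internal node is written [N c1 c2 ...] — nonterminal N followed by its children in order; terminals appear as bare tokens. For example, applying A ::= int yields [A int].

T
P -> T
A -> T
( T ) -> T
( P ) -> T
( A ) -> T
( int ) -> T
( int ) -> P
( int ) -> A
( int ) -> ( T )
( int ) -> ( P )
( int ) -> ( A )
( int ) -> ( int )

[T [P [A ( [T [P [A int]]] )]] -> [T [P [A ( [T [P [A int]]] )]]]]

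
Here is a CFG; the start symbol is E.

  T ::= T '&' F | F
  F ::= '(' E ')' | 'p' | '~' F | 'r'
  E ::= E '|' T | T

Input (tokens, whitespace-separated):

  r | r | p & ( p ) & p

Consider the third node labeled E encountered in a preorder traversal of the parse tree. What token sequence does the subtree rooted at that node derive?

r

[E [E [E [T [F r]]] | [T [F r]]] | [T [T [T [F p]] & [F ( [E [T [F p]]] )]] & [F p]]]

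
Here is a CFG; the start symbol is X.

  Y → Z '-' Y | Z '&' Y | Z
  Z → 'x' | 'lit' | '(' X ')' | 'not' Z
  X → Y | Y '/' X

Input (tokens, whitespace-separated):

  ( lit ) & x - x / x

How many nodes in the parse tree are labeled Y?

[X [Y [Z ( [X [Y [Z lit]]] )] & [Y [Z x] - [Y [Z x]]]] / [X [Y [Z x]]]]

5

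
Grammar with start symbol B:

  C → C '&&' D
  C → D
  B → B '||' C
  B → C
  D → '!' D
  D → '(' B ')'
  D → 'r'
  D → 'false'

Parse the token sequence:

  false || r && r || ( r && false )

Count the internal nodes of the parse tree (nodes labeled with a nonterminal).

16

[B [B [B [C [D false]]] || [C [C [D r]] && [D r]]] || [C [D ( [B [C [C [D r]] && [D false]]] )]]]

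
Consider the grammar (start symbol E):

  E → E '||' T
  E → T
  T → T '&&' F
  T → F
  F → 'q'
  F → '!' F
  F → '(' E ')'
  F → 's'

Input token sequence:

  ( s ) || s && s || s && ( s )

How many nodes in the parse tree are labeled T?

7

[E [E [E [T [F ( [E [T [F s]]] )]]] || [T [T [F s]] && [F s]]] || [T [T [F s]] && [F ( [E [T [F s]]] )]]]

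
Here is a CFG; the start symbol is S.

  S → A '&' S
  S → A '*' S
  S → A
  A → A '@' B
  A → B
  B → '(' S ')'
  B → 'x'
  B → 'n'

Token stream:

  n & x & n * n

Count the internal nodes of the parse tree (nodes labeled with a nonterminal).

12

[S [A [B n]] & [S [A [B x]] & [S [A [B n]] * [S [A [B n]]]]]]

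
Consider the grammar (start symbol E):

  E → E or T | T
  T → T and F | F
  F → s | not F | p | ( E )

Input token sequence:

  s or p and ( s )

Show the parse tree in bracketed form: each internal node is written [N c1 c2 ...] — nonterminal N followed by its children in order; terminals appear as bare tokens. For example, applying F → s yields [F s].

E
E or T
T or T
F or T
s or T
s or T and F
s or F and F
s or p and F
s or p and ( E )
s or p and ( T )
s or p and ( F )
s or p and ( s )

[E [E [T [F s]]] or [T [T [F p]] and [F ( [E [T [F s]]] )]]]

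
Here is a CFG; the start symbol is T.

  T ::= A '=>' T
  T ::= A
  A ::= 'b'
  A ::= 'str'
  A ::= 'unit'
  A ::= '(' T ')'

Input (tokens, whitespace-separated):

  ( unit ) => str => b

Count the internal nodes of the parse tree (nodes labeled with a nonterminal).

[T [A ( [T [A unit]] )] => [T [A str] => [T [A b]]]]

8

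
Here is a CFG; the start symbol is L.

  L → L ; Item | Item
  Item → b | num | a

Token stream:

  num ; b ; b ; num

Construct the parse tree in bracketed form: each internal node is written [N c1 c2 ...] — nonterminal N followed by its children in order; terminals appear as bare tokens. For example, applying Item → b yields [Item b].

L
L ; Item
L ; Item ; Item
L ; Item ; Item ; Item
Item ; Item ; Item ; Item
num ; Item ; Item ; Item
num ; b ; Item ; Item
num ; b ; b ; Item
num ; b ; b ; num

[L [L [L [L [Item num]] ; [Item b]] ; [Item b]] ; [Item num]]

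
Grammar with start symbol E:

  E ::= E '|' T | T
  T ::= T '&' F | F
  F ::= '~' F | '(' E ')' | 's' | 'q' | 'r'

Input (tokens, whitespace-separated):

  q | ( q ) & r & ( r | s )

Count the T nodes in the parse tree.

[E [E [T [F q]]] | [T [T [T [F ( [E [T [F q]]] )]] & [F r]] & [F ( [E [E [T [F r]]] | [T [F s]]] )]]]

7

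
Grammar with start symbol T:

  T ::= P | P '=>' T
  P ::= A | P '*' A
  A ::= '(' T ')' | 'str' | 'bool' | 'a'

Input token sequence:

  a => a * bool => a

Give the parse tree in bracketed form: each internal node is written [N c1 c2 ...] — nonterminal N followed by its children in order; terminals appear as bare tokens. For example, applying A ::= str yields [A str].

[T [P [A a]] => [T [P [P [A a]] * [A bool]] => [T [P [A a]]]]]

T
P => T
A => T
a => T
a => P => T
a => P * A => T
a => A * A => T
a => a * A => T
a => a * bool => T
a => a * bool => P
a => a * bool => A
a => a * bool => a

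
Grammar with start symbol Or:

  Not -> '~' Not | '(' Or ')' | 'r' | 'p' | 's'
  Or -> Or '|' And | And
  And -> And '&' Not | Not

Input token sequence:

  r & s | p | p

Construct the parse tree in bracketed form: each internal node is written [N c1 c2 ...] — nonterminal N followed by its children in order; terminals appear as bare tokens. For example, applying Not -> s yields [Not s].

Or
Or | And
Or | And | And
And | And | And
And & Not | And | And
Not & Not | And | And
r & Not | And | And
r & s | And | And
r & s | Not | And
r & s | p | And
r & s | p | Not
r & s | p | p

[Or [Or [Or [And [And [Not r]] & [Not s]]] | [And [Not p]]] | [And [Not p]]]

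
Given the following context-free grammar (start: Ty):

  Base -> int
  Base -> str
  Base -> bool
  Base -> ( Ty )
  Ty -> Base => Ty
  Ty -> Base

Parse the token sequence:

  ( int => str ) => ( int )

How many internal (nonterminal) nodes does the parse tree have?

[Ty [Base ( [Ty [Base int] => [Ty [Base str]]] )] => [Ty [Base ( [Ty [Base int]] )]]]

10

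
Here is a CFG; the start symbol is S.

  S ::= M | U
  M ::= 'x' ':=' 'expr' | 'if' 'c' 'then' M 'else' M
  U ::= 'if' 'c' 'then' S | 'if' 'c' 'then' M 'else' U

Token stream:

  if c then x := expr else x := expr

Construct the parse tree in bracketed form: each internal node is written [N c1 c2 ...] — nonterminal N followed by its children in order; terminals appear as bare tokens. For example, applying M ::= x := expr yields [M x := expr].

S
M
if c then M else M
if c then x := expr else M
if c then x := expr else x := expr

[S [M if c then [M x := expr] else [M x := expr]]]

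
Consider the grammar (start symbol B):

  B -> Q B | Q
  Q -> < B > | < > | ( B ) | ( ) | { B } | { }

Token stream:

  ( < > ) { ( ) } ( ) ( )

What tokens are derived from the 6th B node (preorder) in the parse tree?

( )

[B [Q ( [B [Q < >]] )] [B [Q { [B [Q ( )]] }] [B [Q ( )] [B [Q ( )]]]]]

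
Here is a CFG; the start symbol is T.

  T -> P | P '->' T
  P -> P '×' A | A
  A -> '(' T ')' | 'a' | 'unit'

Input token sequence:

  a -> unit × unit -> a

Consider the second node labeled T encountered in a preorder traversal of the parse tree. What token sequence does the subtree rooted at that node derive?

[T [P [A a]] -> [T [P [P [A unit]] × [A unit]] -> [T [P [A a]]]]]

unit × unit -> a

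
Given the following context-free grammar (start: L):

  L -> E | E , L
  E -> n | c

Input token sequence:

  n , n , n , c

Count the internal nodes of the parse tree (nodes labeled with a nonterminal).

8

[L [E n] , [L [E n] , [L [E n] , [L [E c]]]]]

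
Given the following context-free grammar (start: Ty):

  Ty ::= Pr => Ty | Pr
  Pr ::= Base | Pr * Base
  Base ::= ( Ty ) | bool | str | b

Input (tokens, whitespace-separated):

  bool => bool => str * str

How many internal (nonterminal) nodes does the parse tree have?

11

[Ty [Pr [Base bool]] => [Ty [Pr [Base bool]] => [Ty [Pr [Pr [Base str]] * [Base str]]]]]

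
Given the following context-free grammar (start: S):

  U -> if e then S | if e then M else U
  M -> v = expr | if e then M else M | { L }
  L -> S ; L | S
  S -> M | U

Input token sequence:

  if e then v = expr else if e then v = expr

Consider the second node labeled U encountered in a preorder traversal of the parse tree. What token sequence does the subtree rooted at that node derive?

[S [U if e then [M v = expr] else [U if e then [S [M v = expr]]]]]

if e then v = expr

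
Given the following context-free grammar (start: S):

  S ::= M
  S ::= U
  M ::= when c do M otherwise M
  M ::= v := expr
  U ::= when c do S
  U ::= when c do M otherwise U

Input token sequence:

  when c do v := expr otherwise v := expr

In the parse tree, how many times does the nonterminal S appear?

[S [M when c do [M v := expr] otherwise [M v := expr]]]

1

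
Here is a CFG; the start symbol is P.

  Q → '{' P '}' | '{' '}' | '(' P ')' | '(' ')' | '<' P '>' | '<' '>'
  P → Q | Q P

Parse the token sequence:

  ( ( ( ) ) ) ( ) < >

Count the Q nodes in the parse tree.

[P [Q ( [P [Q ( [P [Q ( )]] )]] )] [P [Q ( )] [P [Q < >]]]]

5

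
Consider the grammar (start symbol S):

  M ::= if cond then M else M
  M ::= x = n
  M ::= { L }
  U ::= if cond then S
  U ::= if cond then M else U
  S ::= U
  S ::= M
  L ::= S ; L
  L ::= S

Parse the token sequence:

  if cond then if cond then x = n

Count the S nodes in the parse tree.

[S [U if cond then [S [U if cond then [S [M x = n]]]]]]

3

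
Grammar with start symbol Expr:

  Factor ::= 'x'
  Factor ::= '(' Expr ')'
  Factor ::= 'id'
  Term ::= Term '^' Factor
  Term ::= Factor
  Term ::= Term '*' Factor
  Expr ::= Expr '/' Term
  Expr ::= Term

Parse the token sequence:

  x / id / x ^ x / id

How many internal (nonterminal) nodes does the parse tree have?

14

[Expr [Expr [Expr [Expr [Term [Factor x]]] / [Term [Factor id]]] / [Term [Term [Factor x]] ^ [Factor x]]] / [Term [Factor id]]]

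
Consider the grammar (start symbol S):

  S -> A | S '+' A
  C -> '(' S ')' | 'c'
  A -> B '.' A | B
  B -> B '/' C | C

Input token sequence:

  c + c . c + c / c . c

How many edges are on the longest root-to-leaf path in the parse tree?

[S [S [S [A [B [C c]]]] + [A [B [C c]] . [A [B [C c]]]]] + [A [B [B [C c]] / [C c]] . [A [B [C c]]]]]

6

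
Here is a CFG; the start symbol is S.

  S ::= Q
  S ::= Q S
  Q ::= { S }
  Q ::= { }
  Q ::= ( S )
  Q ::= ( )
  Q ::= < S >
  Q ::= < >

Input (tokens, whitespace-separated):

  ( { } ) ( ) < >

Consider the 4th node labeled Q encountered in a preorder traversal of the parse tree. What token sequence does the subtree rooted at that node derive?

< >

[S [Q ( [S [Q { }]] )] [S [Q ( )] [S [Q < >]]]]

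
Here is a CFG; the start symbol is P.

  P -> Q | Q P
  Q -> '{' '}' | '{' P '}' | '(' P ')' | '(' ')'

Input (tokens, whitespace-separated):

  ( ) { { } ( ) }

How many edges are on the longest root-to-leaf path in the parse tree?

[P [Q ( )] [P [Q { [P [Q { }] [P [Q ( )]]] }]]]

6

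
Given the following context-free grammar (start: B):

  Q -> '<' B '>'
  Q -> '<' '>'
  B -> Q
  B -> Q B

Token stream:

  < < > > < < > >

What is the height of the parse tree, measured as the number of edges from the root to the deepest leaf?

5

[B [Q < [B [Q < >]] >] [B [Q < [B [Q < >]] >]]]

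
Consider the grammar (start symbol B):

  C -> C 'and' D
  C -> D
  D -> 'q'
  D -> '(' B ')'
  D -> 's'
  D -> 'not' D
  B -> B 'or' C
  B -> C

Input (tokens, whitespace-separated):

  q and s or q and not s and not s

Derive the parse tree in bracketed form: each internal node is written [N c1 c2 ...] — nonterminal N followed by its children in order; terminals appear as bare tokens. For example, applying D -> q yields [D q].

[B [B [C [C [D q]] and [D s]]] or [C [C [C [D q]] and [D not [D s]]] and [D not [D s]]]]

B
B or C
C or C
C and D or C
D and D or C
q and D or C
q and s or C
q and s or C and D
q and s or C and D and D
q and s or D and D and D
q and s or q and D and D
q and s or q and not D and D
q and s or q and not s and D
q and s or q and not s and not D
q and s or q and not s and not s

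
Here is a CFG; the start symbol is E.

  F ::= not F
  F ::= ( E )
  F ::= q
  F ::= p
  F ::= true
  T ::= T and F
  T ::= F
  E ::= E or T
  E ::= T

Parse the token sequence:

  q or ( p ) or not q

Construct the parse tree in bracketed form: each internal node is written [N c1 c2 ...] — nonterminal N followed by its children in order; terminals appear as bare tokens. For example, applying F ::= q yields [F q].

[E [E [E [T [F q]]] or [T [F ( [E [T [F p]]] )]]] or [T [F not [F q]]]]

E
E or T
E or T or T
T or T or T
F or T or T
q or T or T
q or F or T
q or ( E ) or T
q or ( T ) or T
q or ( F ) or T
q or ( p ) or T
q or ( p ) or F
q or ( p ) or not F
q or ( p ) or not q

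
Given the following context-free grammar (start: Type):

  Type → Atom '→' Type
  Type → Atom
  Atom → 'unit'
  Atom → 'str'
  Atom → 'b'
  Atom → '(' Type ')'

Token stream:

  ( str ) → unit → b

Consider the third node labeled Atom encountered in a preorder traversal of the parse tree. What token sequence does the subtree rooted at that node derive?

[Type [Atom ( [Type [Atom str]] )] → [Type [Atom unit] → [Type [Atom b]]]]

unit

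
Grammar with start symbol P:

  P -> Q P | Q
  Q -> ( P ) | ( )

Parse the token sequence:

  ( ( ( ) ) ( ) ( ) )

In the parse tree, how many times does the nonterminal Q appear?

5

[P [Q ( [P [Q ( [P [Q ( )]] )] [P [Q ( )] [P [Q ( )]]]] )]]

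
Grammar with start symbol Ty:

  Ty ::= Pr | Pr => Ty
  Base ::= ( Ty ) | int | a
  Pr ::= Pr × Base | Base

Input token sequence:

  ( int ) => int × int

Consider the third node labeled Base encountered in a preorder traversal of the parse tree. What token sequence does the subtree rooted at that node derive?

[Ty [Pr [Base ( [Ty [Pr [Base int]]] )]] => [Ty [Pr [Pr [Base int]] × [Base int]]]]

int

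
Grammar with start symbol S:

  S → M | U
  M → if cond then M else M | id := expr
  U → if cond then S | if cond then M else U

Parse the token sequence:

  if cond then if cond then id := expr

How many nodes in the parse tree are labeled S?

[S [U if cond then [S [U if cond then [S [M id := expr]]]]]]

3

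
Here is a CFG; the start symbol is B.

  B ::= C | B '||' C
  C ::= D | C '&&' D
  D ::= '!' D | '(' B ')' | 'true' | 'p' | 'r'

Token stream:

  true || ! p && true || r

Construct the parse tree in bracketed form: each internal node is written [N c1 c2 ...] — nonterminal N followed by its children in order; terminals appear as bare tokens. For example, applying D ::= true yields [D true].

[B [B [B [C [D true]]] || [C [C [D ! [D p]]] && [D true]]] || [C [D r]]]

B
B || C
B || C || C
C || C || C
D || C || C
true || C || C
true || C && D || C
true || D && D || C
true || ! D && D || C
true || ! p && D || C
true || ! p && true || C
true || ! p && true || D
true || ! p && true || r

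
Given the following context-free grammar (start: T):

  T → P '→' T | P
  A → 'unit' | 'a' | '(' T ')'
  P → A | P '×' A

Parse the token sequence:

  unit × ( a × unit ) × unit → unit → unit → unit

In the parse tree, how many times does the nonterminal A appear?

[T [P [P [P [A unit]] × [A ( [T [P [P [A a]] × [A unit]]] )]] × [A unit]] → [T [P [A unit]] → [T [P [A unit]] → [T [P [A unit]]]]]]

8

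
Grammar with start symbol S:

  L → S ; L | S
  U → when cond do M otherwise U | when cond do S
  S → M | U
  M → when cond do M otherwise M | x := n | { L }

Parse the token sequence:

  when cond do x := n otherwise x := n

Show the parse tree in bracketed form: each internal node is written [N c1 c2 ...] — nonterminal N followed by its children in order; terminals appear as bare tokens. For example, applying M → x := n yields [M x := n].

S
M
when cond do M otherwise M
when cond do x := n otherwise M
when cond do x := n otherwise x := n

[S [M when cond do [M x := n] otherwise [M x := n]]]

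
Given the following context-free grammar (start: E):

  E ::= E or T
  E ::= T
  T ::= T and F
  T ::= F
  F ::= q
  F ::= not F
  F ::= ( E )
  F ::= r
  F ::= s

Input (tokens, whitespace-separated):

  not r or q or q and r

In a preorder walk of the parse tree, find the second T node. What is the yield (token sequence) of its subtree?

q

[E [E [E [T [F not [F r]]]] or [T [F q]]] or [T [T [F q]] and [F r]]]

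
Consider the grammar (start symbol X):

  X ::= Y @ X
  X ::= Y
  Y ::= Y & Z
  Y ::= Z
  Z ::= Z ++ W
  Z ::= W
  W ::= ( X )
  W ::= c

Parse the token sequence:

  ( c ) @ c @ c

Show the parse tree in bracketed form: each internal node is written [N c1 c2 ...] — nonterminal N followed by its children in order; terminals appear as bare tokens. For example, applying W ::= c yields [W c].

X
Y @ X
Z @ X
W @ X
( X ) @ X
( Y ) @ X
( Z ) @ X
( W ) @ X
( c ) @ X
( c ) @ Y @ X
( c ) @ Z @ X
( c ) @ W @ X
( c ) @ c @ X
( c ) @ c @ Y
( c ) @ c @ Z
( c ) @ c @ W
( c ) @ c @ c

[X [Y [Z [W ( [X [Y [Z [W c]]]] )]]] @ [X [Y [Z [W c]]] @ [X [Y [Z [W c]]]]]]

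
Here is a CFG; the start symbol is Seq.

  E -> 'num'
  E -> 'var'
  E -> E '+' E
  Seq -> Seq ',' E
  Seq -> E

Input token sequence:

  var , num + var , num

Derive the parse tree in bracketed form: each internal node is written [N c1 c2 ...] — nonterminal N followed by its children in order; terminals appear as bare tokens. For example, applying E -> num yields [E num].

[Seq [Seq [Seq [E var]] , [E [E num] + [E var]]] , [E num]]

Seq
Seq , E
Seq , E , E
E , E , E
var , E , E
var , E + E , E
var , num + E , E
var , num + var , E
var , num + var , num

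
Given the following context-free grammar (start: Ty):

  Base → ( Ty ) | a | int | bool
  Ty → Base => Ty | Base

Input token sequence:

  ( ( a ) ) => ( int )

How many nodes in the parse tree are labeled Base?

[Ty [Base ( [Ty [Base ( [Ty [Base a]] )]] )] => [Ty [Base ( [Ty [Base int]] )]]]

5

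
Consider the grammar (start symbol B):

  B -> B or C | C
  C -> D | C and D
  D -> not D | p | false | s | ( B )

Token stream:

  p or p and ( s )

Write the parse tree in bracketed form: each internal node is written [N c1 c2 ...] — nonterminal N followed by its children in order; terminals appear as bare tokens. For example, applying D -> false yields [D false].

B
B or C
C or C
D or C
p or C
p or C and D
p or D and D
p or p and D
p or p and ( B )
p or p and ( C )
p or p and ( D )
p or p and ( s )

[B [B [C [D p]]] or [C [C [D p]] and [D ( [B [C [D s]]] )]]]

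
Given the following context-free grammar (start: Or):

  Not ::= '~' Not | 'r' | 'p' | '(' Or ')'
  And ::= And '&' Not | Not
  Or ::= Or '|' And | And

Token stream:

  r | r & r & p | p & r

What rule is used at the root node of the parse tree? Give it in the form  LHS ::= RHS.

[Or [Or [Or [And [Not r]]] | [And [And [And [Not r]] & [Not r]] & [Not p]]] | [And [And [Not p]] & [Not r]]]

Or ::= Or '|' And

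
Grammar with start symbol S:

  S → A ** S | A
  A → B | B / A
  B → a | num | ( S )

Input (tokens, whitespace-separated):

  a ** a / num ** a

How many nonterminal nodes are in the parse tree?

[S [A [B a]] ** [S [A [B a] / [A [B num]]] ** [S [A [B a]]]]]

11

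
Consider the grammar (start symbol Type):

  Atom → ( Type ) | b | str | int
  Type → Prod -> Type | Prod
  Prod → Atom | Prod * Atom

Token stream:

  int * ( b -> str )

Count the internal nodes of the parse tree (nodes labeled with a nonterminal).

[Type [Prod [Prod [Atom int]] * [Atom ( [Type [Prod [Atom b]] -> [Type [Prod [Atom str]]]] )]]]

11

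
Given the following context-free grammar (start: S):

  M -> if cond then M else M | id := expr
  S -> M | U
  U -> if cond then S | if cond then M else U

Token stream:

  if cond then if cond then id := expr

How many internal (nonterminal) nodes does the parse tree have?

[S [U if cond then [S [U if cond then [S [M id := expr]]]]]]

6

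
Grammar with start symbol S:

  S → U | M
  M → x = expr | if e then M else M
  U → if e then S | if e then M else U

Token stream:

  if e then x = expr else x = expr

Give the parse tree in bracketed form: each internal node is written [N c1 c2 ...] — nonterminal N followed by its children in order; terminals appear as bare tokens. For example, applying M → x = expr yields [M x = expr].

S
M
if e then M else M
if e then x = expr else M
if e then x = expr else x = expr

[S [M if e then [M x = expr] else [M x = expr]]]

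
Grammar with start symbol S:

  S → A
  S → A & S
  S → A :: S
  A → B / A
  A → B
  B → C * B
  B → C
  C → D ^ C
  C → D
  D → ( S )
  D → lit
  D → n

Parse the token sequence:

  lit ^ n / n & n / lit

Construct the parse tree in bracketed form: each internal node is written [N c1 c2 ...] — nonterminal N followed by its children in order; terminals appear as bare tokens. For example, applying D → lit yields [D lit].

S
A & S
B / A & S
C / A & S
D ^ C / A & S
lit ^ C / A & S
lit ^ D / A & S
lit ^ n / A & S
lit ^ n / B & S
lit ^ n / C & S
lit ^ n / D & S
lit ^ n / n & S
lit ^ n / n & A
lit ^ n / n & B / A
lit ^ n / n & C / A
lit ^ n / n & D / A
lit ^ n / n & n / A
lit ^ n / n & n / B
lit ^ n / n & n / C
lit ^ n / n & n / D
lit ^ n / n & n / lit

[S [A [B [C [D lit] ^ [C [D n]]]] / [A [B [C [D n]]]]] & [S [A [B [C [D n]]] / [A [B [C [D lit]]]]]]]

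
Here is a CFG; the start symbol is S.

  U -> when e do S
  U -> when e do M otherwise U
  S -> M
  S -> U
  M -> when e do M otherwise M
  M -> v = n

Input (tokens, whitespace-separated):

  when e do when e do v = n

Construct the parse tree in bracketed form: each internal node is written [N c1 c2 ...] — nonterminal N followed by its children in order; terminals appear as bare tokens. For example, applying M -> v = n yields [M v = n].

[S [U when e do [S [U when e do [S [M v = n]]]]]]

S
U
when e do S
when e do U
when e do when e do S
when e do when e do M
when e do when e do v = n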